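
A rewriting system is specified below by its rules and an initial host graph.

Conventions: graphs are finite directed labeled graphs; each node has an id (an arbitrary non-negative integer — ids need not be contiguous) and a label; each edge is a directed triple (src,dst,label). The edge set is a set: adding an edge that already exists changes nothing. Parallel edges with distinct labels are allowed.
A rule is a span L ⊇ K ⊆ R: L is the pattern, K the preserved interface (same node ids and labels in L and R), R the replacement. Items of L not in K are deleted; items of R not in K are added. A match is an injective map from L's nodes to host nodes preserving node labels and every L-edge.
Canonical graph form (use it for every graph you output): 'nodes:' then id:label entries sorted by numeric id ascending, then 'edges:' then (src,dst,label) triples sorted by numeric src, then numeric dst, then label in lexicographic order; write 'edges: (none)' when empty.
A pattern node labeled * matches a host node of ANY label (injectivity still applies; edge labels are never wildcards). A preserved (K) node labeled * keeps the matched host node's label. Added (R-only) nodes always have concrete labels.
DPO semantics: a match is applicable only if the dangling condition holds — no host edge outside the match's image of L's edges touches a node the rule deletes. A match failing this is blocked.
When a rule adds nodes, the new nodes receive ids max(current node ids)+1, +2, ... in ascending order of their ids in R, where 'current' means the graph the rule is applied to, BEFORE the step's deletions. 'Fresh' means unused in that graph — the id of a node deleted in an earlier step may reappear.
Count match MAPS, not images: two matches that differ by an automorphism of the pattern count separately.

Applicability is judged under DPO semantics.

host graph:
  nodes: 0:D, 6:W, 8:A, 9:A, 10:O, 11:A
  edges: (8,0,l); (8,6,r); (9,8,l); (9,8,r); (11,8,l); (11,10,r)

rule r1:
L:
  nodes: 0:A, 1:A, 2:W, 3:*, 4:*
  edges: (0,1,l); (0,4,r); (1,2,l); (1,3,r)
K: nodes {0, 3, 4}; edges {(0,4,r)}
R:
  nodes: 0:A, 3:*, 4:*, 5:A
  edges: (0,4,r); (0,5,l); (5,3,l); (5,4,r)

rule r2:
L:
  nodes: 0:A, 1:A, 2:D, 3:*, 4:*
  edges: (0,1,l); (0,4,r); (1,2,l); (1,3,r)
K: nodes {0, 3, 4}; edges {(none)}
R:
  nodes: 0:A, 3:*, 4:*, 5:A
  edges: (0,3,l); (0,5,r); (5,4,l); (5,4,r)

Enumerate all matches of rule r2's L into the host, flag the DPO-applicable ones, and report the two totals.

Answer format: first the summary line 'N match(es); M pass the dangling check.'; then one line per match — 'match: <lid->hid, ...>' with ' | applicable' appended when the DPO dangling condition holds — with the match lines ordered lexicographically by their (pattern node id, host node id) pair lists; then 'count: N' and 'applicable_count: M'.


1 match(es); 0 pass the dangling check.
match: 0->11, 1->8, 2->0, 3->6, 4->10
count: 1
applicable_count: 0


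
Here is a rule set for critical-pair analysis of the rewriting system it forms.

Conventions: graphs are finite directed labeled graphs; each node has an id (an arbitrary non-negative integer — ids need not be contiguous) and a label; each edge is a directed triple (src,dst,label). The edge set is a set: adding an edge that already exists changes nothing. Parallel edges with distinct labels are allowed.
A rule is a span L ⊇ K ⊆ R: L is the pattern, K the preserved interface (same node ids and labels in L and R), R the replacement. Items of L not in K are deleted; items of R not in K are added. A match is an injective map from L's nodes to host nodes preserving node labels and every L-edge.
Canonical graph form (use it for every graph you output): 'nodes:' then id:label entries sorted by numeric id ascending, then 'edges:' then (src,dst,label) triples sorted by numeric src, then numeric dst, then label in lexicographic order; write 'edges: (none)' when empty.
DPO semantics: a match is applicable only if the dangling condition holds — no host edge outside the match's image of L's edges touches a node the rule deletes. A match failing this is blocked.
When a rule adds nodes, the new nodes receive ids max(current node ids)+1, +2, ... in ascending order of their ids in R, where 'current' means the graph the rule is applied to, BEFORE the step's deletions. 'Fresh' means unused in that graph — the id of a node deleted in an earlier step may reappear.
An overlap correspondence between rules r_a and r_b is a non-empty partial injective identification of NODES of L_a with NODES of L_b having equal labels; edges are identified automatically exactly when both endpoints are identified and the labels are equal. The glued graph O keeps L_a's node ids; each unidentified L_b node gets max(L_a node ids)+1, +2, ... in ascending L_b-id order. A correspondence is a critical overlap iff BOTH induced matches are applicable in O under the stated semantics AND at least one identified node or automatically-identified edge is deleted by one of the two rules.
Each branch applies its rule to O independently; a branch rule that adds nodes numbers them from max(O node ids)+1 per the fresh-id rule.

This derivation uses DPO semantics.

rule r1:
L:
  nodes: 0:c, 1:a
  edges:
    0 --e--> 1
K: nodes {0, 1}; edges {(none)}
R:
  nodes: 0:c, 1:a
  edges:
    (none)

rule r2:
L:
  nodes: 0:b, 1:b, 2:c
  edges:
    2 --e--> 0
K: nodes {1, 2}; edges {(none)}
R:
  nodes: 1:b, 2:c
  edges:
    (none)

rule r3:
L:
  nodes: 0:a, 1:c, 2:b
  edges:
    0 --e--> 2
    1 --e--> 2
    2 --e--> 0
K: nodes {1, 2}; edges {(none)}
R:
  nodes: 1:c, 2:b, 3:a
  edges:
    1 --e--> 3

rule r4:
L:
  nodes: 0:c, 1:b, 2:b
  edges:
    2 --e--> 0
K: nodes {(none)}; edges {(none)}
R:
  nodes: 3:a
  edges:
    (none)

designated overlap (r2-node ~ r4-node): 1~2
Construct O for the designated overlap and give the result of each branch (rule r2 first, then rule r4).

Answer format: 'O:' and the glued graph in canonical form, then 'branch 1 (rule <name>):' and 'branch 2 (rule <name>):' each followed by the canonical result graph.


O:
nodes: 0:b, 1:b, 2:c, 3:c, 4:b
edges: (1,3,e); (2,0,e)
branch 1 (rule r2):
nodes: 1:b, 2:c, 3:c, 4:b
edges: (1,3,e)
branch 2 (rule r4):
nodes: 0:b, 2:c, 5:a
edges: (2,0,e)


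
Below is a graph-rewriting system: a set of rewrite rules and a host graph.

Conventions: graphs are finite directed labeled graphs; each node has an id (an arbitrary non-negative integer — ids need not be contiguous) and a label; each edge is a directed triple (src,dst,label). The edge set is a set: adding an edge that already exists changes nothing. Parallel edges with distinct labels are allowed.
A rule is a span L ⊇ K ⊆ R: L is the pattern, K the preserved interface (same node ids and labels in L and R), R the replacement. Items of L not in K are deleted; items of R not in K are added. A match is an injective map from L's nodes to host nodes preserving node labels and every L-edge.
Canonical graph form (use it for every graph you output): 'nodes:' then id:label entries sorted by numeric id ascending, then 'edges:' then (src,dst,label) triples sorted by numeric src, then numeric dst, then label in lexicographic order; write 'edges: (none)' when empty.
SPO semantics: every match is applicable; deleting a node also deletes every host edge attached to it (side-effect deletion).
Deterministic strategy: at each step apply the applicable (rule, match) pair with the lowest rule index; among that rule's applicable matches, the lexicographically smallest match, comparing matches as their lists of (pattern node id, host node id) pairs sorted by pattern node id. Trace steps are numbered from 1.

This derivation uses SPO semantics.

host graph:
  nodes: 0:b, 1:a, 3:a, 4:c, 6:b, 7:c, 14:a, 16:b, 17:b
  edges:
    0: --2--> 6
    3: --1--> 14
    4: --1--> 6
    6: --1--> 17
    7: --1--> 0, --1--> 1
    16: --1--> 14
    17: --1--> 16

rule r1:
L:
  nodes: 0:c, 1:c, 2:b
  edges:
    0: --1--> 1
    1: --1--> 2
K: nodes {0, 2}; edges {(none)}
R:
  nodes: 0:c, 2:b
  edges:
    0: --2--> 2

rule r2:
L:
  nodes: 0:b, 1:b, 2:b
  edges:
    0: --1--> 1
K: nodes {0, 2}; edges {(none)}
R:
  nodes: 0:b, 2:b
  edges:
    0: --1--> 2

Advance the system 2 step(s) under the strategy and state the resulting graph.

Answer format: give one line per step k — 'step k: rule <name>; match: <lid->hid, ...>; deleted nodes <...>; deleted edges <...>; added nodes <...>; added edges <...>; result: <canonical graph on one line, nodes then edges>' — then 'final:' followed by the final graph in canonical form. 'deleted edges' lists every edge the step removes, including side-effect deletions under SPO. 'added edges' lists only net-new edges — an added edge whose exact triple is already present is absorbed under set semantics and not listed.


step 1: rule r2; match: 0->6, 1->17, 2->0; deleted nodes 17; deleted edges (6,17,1); (17,16,1); added nodes (none); added edges (6,0,1); result: nodes: 0:b, 1:a, 3:a, 4:c, 6:b, 7:c, 14:a, 16:b edges: (0,6,2); (3,14,1); (4,6,1); (6,0,1); (7,0,1); (7,1,1); (16,14,1)
step 2: rule r2; match: 0->6, 1->0, 2->16; deleted nodes 0; deleted edges (0,6,2); (6,0,1); (7,0,1); added nodes (none); added edges (6,16,1); result: nodes: 1:a, 3:a, 4:c, 6:b, 7:c, 14:a, 16:b edges: (3,14,1); (4,6,1); (6,16,1); (7,1,1); (16,14,1)
final:
nodes: 1:a, 3:a, 4:c, 6:b, 7:c, 14:a, 16:b
edges: (3,14,1); (4,6,1); (6,16,1); (7,1,1); (16,14,1)


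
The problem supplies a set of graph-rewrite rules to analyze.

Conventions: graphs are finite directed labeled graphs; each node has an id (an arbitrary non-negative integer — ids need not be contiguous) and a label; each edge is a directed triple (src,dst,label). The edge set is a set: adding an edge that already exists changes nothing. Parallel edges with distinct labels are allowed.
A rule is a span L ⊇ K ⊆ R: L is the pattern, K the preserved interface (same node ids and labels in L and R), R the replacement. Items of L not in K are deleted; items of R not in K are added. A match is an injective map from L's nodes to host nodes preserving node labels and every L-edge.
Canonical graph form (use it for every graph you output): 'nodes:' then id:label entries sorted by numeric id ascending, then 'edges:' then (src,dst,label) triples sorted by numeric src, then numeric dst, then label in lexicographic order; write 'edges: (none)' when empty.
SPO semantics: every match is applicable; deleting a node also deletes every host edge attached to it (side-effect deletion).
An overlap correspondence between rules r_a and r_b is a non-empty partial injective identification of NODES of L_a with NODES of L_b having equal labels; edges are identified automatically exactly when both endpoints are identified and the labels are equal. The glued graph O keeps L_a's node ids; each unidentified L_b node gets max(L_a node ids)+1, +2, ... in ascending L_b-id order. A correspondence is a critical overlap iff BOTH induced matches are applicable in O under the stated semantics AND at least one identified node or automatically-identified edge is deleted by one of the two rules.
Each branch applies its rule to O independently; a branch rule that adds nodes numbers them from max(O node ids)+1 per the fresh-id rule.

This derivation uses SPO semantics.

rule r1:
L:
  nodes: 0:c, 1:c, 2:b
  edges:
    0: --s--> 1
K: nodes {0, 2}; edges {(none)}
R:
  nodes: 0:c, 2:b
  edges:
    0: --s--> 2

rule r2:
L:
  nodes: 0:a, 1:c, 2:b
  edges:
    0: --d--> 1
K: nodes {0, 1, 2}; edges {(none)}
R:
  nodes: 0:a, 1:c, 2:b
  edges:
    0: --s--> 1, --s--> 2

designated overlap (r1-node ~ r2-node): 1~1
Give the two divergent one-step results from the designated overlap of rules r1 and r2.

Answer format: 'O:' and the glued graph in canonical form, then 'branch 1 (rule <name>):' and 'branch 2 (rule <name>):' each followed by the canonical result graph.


O:
nodes: 0:c, 1:c, 2:b, 3:a, 4:b
edges: (0,1,s); (3,1,d)
branch 1 (rule r1):
nodes: 0:c, 2:b, 3:a, 4:b
edges: (0,2,s)
branch 2 (rule r2):
nodes: 0:c, 1:c, 2:b, 3:a, 4:b
edges: (0,1,s); (3,1,s); (3,4,s)


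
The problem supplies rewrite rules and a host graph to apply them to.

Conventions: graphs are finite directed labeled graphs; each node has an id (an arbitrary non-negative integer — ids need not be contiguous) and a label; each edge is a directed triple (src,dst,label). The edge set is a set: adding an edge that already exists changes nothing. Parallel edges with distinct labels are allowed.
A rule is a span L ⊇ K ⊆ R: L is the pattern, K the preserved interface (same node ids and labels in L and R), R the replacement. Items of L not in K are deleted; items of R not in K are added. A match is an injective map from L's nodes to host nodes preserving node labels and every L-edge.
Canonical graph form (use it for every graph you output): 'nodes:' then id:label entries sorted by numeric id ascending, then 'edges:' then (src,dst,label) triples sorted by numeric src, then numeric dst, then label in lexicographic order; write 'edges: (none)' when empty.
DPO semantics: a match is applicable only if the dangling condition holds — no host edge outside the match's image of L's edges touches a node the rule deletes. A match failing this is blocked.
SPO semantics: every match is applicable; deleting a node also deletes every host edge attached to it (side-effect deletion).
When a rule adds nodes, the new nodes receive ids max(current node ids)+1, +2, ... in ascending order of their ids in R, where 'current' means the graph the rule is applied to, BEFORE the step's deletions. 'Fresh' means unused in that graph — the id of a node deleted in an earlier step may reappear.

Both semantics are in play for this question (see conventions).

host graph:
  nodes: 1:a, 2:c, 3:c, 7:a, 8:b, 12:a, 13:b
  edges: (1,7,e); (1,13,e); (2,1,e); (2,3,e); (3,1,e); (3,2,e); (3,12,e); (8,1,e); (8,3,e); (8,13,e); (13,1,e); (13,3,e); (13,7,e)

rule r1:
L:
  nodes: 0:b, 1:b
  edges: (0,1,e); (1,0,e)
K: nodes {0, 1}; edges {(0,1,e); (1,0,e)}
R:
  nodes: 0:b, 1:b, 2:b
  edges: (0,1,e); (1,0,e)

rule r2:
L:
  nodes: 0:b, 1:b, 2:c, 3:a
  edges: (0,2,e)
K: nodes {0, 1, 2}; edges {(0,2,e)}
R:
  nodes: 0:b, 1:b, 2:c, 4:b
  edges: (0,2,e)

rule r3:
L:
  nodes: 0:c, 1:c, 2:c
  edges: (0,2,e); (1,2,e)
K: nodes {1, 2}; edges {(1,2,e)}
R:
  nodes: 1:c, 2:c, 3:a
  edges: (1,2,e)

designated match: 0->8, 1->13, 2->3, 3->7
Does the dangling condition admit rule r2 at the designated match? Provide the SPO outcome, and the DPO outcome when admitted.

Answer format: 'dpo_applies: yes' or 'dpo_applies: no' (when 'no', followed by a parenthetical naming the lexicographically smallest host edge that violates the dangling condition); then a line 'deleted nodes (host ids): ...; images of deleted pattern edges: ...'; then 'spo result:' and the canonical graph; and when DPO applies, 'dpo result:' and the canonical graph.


dpo_applies: no
(the rule deletes node 7, which keeps host edge (1,7,e) outside the match image — the dangling condition fails, DPO blocks; SPO proceeds and side-deletes such edges)
deleted nodes (host ids): 7; images of deleted pattern edges: (none)
spo result:
nodes: 1:a, 2:c, 3:c, 8:b, 12:a, 13:b, 14:b
edges: (1,13,e); (2,1,e); (2,3,e); (3,1,e); (3,2,e); (3,12,e); (8,1,e); (8,3,e); (8,13,e); (13,1,e); (13,3,e)


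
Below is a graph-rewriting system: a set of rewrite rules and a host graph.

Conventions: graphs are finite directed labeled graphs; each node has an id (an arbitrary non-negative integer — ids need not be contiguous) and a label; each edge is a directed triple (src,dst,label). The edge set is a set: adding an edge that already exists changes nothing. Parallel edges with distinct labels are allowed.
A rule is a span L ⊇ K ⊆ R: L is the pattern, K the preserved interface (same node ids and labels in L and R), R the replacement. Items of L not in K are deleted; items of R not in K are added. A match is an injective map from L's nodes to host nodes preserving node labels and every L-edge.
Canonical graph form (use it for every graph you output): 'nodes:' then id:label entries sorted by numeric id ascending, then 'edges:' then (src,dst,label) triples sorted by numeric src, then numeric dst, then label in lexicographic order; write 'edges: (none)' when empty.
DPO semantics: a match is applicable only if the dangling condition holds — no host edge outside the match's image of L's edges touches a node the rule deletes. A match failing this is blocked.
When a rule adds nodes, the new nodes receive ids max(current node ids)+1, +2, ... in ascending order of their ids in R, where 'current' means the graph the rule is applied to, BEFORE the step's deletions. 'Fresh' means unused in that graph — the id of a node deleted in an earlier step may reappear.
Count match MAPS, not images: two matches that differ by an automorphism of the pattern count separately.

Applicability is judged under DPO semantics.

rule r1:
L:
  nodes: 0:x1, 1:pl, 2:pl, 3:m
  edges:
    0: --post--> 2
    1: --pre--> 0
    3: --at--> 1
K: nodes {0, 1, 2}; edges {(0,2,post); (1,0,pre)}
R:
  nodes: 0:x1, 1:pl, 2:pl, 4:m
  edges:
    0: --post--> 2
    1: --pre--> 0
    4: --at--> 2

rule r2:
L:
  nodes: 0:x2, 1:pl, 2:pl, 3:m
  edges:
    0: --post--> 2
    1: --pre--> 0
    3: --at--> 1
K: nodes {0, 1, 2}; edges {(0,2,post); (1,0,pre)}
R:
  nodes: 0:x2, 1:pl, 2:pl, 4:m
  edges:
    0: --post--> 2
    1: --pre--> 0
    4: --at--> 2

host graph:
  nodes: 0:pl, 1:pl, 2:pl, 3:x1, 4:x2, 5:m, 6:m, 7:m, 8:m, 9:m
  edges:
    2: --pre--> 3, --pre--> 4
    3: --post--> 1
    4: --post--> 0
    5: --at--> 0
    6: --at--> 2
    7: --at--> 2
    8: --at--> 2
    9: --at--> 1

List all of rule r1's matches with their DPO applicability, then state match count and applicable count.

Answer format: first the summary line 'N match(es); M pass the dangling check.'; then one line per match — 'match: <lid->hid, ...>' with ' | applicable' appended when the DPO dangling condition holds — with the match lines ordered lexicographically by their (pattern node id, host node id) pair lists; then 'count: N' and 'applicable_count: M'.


3 match(es); 3 pass the dangling check.
match: 0->3, 1->2, 2->1, 3->6 | applicable
match: 0->3, 1->2, 2->1, 3->7 | applicable
match: 0->3, 1->2, 2->1, 3->8 | applicable
count: 3
applicable_count: 3


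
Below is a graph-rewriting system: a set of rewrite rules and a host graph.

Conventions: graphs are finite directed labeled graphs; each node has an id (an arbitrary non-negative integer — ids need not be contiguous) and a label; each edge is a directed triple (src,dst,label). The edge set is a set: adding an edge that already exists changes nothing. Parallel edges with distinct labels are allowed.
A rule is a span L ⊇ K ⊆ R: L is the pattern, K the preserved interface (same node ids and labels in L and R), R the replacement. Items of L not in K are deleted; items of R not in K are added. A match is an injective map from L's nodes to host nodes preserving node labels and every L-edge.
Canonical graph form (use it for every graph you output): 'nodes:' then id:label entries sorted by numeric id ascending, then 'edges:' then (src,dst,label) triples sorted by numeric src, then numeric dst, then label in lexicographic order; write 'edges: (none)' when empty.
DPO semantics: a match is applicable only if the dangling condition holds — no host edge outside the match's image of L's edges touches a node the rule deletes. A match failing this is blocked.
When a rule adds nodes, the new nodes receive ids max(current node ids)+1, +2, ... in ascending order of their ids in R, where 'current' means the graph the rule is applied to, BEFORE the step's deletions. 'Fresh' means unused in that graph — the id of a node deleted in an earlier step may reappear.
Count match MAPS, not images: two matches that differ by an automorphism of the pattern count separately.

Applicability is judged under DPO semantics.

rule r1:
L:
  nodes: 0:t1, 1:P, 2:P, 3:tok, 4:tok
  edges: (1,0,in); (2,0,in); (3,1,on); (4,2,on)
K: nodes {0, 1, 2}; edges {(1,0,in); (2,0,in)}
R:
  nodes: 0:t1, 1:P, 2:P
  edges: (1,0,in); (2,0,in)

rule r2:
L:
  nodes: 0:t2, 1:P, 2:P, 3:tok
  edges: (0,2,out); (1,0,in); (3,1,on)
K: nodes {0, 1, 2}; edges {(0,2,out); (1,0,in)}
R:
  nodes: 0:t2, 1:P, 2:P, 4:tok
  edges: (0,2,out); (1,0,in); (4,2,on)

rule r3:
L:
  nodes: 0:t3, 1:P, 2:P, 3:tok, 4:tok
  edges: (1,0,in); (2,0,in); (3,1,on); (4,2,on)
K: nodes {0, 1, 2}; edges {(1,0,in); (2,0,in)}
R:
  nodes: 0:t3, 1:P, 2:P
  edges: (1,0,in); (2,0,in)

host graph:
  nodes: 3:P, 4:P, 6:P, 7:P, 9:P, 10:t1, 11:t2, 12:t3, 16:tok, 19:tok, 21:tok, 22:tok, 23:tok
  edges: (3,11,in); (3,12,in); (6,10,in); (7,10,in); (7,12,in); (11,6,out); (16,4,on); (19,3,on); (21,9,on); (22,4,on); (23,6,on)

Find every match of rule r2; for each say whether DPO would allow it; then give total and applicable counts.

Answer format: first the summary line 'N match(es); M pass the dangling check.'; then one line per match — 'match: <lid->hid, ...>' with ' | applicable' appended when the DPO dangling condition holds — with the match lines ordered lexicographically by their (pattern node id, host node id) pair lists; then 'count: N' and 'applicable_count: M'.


1 match(es); 1 pass the dangling check.
match: 0->11, 1->3, 2->6, 3->19 | applicable
count: 1
applicable_count: 1


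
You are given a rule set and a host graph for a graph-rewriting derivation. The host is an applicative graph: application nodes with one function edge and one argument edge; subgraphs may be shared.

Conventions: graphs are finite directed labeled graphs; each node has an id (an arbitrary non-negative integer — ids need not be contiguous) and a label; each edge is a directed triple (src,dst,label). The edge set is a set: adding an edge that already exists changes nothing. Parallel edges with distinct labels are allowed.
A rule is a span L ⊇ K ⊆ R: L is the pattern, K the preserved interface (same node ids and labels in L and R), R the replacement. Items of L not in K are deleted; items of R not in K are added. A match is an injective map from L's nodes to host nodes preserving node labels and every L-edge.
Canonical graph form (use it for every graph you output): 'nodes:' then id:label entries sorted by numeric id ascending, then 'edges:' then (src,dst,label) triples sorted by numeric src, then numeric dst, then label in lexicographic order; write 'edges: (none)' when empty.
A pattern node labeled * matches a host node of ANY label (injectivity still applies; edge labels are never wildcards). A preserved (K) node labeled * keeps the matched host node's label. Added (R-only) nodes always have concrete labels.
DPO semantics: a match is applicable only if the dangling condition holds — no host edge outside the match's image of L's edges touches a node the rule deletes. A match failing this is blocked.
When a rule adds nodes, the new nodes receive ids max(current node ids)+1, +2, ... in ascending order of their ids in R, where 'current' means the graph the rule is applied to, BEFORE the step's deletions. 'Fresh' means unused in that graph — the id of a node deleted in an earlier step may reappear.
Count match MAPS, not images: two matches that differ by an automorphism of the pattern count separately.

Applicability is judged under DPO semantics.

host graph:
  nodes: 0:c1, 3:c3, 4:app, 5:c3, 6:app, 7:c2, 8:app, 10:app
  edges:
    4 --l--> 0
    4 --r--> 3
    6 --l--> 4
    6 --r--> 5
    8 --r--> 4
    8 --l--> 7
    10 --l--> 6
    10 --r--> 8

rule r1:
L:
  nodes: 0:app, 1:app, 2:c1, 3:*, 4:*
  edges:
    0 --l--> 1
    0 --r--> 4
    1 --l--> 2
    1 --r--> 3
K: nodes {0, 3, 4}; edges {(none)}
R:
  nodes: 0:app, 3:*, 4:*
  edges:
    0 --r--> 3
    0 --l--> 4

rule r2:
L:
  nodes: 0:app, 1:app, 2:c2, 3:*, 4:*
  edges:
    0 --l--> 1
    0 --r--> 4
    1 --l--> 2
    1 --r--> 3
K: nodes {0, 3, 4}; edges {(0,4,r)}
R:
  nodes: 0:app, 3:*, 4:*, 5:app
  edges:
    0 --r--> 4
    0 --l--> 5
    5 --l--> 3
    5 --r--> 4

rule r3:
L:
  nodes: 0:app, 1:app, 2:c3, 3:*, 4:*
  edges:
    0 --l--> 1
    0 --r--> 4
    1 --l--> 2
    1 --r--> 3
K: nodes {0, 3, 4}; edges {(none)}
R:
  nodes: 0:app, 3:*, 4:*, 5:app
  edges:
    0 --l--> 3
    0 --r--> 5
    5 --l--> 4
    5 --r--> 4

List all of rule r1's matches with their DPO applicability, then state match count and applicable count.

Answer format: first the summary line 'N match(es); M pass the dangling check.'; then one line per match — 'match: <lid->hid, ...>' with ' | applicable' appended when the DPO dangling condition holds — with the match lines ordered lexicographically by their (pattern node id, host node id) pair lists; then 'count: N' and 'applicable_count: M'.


1 match(es); 0 pass the dangling check.
match: 0->6, 1->4, 2->0, 3->3, 4->5
count: 1
applicable_count: 0


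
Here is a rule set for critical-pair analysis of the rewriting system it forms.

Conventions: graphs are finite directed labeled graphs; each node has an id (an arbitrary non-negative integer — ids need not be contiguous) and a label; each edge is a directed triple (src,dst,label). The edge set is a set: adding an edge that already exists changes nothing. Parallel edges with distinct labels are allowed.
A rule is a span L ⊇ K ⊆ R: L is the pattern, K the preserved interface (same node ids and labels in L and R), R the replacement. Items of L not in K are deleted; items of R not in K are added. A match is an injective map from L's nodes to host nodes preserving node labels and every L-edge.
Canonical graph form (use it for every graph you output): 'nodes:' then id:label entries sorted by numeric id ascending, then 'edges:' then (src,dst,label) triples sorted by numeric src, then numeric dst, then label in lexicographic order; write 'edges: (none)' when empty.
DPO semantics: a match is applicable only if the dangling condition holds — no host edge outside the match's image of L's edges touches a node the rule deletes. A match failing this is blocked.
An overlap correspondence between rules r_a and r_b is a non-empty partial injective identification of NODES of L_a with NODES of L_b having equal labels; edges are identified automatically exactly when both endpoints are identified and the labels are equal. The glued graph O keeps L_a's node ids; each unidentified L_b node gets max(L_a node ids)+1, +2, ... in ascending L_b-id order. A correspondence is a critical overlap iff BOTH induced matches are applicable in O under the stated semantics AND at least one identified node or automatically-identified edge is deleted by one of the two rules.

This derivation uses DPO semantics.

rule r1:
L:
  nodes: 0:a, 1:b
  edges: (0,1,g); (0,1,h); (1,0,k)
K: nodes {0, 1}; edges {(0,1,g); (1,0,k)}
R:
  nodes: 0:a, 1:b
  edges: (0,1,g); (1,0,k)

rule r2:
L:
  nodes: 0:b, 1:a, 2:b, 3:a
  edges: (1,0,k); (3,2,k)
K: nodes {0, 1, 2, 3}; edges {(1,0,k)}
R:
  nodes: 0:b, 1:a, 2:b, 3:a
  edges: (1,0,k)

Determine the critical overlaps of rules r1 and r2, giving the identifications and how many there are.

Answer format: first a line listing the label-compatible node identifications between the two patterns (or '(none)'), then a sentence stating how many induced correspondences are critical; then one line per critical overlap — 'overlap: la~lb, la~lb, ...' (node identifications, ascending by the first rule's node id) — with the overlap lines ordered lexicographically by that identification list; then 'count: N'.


label-compatible node identifications between L(r1) and L(r2): 0~1, 0~3, 1~0, 1~2
0 of the induced correspondences are critical overlaps of r1 and r2.
count: 0


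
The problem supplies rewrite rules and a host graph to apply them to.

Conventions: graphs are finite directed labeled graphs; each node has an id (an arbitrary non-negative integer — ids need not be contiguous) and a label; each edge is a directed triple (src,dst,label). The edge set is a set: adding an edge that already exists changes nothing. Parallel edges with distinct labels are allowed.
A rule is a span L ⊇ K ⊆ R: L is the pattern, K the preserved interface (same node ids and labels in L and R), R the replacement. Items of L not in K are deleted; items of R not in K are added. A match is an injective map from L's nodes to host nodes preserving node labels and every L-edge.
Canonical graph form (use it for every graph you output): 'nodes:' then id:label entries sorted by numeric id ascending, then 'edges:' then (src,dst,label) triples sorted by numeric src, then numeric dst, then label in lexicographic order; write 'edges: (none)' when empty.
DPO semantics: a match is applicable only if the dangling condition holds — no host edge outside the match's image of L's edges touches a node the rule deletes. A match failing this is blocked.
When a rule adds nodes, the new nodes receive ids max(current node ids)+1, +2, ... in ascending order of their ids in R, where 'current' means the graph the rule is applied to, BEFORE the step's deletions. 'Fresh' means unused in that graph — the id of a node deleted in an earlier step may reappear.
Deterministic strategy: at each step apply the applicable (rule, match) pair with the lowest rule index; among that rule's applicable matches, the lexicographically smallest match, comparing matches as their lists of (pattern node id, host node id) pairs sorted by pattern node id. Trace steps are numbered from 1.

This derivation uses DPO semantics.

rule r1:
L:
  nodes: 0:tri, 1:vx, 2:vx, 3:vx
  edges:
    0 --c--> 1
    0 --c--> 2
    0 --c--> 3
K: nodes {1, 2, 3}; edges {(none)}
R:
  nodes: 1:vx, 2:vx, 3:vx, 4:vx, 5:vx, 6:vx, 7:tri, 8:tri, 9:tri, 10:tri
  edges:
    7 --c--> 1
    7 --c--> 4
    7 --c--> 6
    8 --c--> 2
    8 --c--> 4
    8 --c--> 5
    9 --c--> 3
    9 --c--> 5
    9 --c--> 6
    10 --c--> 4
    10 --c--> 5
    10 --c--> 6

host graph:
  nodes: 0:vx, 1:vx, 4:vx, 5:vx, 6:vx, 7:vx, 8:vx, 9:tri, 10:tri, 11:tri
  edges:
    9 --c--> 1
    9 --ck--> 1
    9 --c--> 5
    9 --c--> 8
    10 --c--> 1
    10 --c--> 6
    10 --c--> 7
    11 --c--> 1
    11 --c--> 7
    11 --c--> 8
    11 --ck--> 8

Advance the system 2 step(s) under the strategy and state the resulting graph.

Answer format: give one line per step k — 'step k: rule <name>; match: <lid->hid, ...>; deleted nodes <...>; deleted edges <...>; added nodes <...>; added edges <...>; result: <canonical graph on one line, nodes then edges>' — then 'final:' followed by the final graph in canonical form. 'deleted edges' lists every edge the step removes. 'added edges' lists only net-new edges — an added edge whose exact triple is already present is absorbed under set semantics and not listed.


step 1: rule r1; match: 0->10, 1->1, 2->6, 3->7; deleted nodes 10; deleted edges (10,1,c); (10,6,c); (10,7,c); added nodes 12, 13, 14, 15, 16, 17, 18; added edges (15,1,c); (15,12,c); (15,14,c); (16,6,c); (16,12,c); (16,13,c); (17,7,c); (17,13,c); (17,14,c); (18,12,c); (18,13,c); (18,14,c); result: nodes: 0:vx, 1:vx, 4:vx, 5:vx, 6:vx, 7:vx, 8:vx, 9:tri, 11:tri, 12:vx, 13:vx, 14:vx, 15:tri, 16:tri, 17:tri, 18:tri edges: (9,1,c); (9,1,ck); (9,5,c); (9,8,c); (11,1,c); (11,7,c); (11,8,c); (11,8,ck); (15,1,c); (15,12,c); (15,14,c); (16,6,c); (16,12,c); (16,13,c); (17,7,c); (17,13,c); (17,14,c); (18,12,c); (18,13,c); (18,14,c)
step 2: rule r1; match: 0->15, 1->1, 2->12, 3->14; deleted nodes 15; deleted edges (15,1,c); (15,12,c); (15,14,c); added nodes 19, 20, 21, 22, 23, 24, 25; added edges (22,1,c); (22,19,c); (22,21,c); (23,12,c); (23,19,c); (23,20,c); (24,14,c); (24,20,c); (24,21,c); (25,19,c); (25,20,c); (25,21,c); result: nodes: 0:vx, 1:vx, 4:vx, 5:vx, 6:vx, 7:vx, 8:vx, 9:tri, 11:tri, 12:vx, 13:vx, 14:vx, 16:tri, 17:tri, 18:tri, 19:vx, 20:vx, 21:vx, 22:tri, 23:tri, 24:tri, 25:tri edges: (9,1,c); (9,1,ck); (9,5,c); (9,8,c); (11,1,c); (11,7,c); (11,8,c); (11,8,ck); (16,6,c); (16,12,c); (16,13,c); (17,7,c); (17,13,c); (17,14,c); (18,12,c); (18,13,c); (18,14,c); (22,1,c); (22,19,c); (22,21,c); (23,12,c); (23,19,c); (23,20,c); (24,14,c); (24,20,c); (24,21,c); (25,19,c); (25,20,c); (25,21,c)
final:
nodes: 0:vx, 1:vx, 4:vx, 5:vx, 6:vx, 7:vx, 8:vx, 9:tri, 11:tri, 12:vx, 13:vx, 14:vx, 16:tri, 17:tri, 18:tri, 19:vx, 20:vx, 21:vx, 22:tri, 23:tri, 24:tri, 25:tri
edges: (9,1,c); (9,1,ck); (9,5,c); (9,8,c); (11,1,c); (11,7,c); (11,8,c); (11,8,ck); (16,6,c); (16,12,c); (16,13,c); (17,7,c); (17,13,c); (17,14,c); (18,12,c); (18,13,c); (18,14,c); (22,1,c); (22,19,c); (22,21,c); (23,12,c); (23,19,c); (23,20,c); (24,14,c); (24,20,c); (24,21,c); (25,19,c); (25,20,c); (25,21,c)


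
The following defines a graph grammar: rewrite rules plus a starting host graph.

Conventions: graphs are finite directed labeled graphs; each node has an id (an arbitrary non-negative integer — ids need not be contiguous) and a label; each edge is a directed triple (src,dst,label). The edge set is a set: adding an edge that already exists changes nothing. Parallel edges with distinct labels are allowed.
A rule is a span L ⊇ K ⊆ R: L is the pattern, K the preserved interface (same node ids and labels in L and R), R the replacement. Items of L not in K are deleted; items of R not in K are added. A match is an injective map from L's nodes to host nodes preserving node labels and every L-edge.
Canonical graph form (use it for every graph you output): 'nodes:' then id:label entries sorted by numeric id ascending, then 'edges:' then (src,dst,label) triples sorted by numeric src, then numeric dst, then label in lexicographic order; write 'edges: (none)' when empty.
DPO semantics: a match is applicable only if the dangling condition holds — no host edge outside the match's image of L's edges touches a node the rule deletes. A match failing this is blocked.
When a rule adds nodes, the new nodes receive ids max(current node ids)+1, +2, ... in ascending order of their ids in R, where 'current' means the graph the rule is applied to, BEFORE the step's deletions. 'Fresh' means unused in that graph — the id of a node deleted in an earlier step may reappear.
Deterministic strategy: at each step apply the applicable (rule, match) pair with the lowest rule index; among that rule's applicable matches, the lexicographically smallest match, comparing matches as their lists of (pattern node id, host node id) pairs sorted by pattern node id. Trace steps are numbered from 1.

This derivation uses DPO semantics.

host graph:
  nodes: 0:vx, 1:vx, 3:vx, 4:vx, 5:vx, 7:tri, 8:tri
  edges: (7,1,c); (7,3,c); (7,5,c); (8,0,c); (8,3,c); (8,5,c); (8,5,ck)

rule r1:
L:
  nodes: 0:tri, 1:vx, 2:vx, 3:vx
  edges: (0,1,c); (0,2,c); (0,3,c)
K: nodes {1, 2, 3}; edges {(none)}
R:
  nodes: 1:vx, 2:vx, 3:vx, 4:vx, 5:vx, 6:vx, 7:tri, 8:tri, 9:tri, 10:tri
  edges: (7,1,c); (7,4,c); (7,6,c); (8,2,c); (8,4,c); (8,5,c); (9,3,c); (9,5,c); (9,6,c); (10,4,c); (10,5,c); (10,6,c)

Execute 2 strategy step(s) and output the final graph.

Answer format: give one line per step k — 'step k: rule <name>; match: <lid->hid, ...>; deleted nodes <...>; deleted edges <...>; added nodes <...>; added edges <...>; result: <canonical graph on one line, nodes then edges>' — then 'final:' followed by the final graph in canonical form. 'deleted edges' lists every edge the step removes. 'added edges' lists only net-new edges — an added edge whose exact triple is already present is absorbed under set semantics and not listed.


step 1: rule r1; match: 0->7, 1->1, 2->3, 3->5; deleted nodes 7; deleted edges (7,1,c); (7,3,c); (7,5,c); added nodes 9, 10, 11, 12, 13, 14, 15; added edges (12,1,c); (12,9,c); (12,11,c); (13,3,c); (13,9,c); (13,10,c); (14,5,c); (14,10,c); (14,11,c); (15,9,c); (15,10,c); (15,11,c); result: nodes: 0:vx, 1:vx, 3:vx, 4:vx, 5:vx, 8:tri, 9:vx, 10:vx, 11:vx, 12:tri, 13:tri, 14:tri, 15:tri edges: (8,0,c); (8,3,c); (8,5,c); (8,5,ck); (12,1,c); (12,9,c); (12,11,c); (13,3,c); (13,9,c); (13,10,c); (14,5,c); (14,10,c); (14,11,c); (15,9,c); (15,10,c); (15,11,c)
step 2: rule r1; match: 0->12, 1->1, 2->9, 3->11; deleted nodes 12; deleted edges (12,1,c); (12,9,c); (12,11,c); added nodes 16, 17, 18, 19, 20, 21, 22; added edges (19,1,c); (19,16,c); (19,18,c); (20,9,c); (20,16,c); (20,17,c); (21,11,c); (21,17,c); (21,18,c); (22,16,c); (22,17,c); (22,18,c); result: nodes: 0:vx, 1:vx, 3:vx, 4:vx, 5:vx, 8:tri, 9:vx, 10:vx, 11:vx, 13:tri, 14:tri, 15:tri, 16:vx, 17:vx, 18:vx, 19:tri, 20:tri, 21:tri, 22:tri edges: (8,0,c); (8,3,c); (8,5,c); (8,5,ck); (13,3,c); (13,9,c); (13,10,c); (14,5,c); (14,10,c); (14,11,c); (15,9,c); (15,10,c); (15,11,c); (19,1,c); (19,16,c); (19,18,c); (20,9,c); (20,16,c); (20,17,c); (21,11,c); (21,17,c); (21,18,c); (22,16,c); (22,17,c); (22,18,c)
final:
nodes: 0:vx, 1:vx, 3:vx, 4:vx, 5:vx, 8:tri, 9:vx, 10:vx, 11:vx, 13:tri, 14:tri, 15:tri, 16:vx, 17:vx, 18:vx, 19:tri, 20:tri, 21:tri, 22:tri
edges: (8,0,c); (8,3,c); (8,5,c); (8,5,ck); (13,3,c); (13,9,c); (13,10,c); (14,5,c); (14,10,c); (14,11,c); (15,9,c); (15,10,c); (15,11,c); (19,1,c); (19,16,c); (19,18,c); (20,9,c); (20,16,c); (20,17,c); (21,11,c); (21,17,c); (21,18,c); (22,16,c); (22,17,c); (22,18,c)


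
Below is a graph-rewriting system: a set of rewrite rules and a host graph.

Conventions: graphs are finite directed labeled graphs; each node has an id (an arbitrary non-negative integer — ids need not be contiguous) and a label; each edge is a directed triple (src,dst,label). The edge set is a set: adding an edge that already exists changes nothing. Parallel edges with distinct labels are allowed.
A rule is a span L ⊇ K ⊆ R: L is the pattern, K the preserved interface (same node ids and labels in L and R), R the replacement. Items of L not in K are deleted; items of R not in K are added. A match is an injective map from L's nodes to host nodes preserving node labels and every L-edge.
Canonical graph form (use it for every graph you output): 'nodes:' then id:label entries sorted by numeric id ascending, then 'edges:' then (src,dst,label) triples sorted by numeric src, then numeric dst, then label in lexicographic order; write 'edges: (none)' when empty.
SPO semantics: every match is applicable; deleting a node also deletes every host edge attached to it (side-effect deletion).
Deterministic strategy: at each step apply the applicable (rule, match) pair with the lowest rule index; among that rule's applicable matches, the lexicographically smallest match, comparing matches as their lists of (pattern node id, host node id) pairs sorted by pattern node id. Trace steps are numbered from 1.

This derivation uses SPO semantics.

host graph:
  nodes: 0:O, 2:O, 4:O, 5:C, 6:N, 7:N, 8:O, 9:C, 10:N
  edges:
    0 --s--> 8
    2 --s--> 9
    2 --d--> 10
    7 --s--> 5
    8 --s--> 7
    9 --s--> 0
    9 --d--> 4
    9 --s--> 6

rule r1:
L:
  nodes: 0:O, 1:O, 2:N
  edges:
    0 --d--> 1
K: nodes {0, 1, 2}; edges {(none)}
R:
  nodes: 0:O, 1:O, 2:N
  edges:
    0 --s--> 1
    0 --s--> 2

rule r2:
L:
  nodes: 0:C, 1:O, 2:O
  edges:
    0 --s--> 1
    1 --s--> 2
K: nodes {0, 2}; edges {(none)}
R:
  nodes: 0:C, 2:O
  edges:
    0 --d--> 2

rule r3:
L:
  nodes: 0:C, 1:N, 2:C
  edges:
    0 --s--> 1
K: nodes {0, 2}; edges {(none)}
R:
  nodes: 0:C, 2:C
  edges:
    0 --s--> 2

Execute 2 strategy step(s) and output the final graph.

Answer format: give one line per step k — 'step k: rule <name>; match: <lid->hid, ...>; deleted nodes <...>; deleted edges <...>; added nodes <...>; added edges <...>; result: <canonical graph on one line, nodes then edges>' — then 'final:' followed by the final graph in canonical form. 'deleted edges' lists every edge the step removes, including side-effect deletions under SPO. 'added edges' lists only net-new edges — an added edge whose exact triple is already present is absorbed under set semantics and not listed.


step 1: rule r2; match: 0->9, 1->0, 2->8; deleted nodes 0; deleted edges (0,8,s); (9,0,s); added nodes (none); added edges (9,8,d); result: nodes: 2:O, 4:O, 5:C, 6:N, 7:N, 8:O, 9:C, 10:N edges: (2,9,s); (2,10,d); (7,5,s); (8,7,s); (9,4,d); (9,6,s); (9,8,d)
step 2: rule r3; match: 0->9, 1->6, 2->5; deleted nodes 6; deleted edges (9,6,s); added nodes (none); added edges (9,5,s); result: nodes: 2:O, 4:O, 5:C, 7:N, 8:O, 9:C, 10:N edges: (2,9,s); (2,10,d); (7,5,s); (8,7,s); (9,4,d); (9,5,s); (9,8,d)
final:
nodes: 2:O, 4:O, 5:C, 7:N, 8:O, 9:C, 10:N
edges: (2,9,s); (2,10,d); (7,5,s); (8,7,s); (9,4,d); (9,5,s); (9,8,d)


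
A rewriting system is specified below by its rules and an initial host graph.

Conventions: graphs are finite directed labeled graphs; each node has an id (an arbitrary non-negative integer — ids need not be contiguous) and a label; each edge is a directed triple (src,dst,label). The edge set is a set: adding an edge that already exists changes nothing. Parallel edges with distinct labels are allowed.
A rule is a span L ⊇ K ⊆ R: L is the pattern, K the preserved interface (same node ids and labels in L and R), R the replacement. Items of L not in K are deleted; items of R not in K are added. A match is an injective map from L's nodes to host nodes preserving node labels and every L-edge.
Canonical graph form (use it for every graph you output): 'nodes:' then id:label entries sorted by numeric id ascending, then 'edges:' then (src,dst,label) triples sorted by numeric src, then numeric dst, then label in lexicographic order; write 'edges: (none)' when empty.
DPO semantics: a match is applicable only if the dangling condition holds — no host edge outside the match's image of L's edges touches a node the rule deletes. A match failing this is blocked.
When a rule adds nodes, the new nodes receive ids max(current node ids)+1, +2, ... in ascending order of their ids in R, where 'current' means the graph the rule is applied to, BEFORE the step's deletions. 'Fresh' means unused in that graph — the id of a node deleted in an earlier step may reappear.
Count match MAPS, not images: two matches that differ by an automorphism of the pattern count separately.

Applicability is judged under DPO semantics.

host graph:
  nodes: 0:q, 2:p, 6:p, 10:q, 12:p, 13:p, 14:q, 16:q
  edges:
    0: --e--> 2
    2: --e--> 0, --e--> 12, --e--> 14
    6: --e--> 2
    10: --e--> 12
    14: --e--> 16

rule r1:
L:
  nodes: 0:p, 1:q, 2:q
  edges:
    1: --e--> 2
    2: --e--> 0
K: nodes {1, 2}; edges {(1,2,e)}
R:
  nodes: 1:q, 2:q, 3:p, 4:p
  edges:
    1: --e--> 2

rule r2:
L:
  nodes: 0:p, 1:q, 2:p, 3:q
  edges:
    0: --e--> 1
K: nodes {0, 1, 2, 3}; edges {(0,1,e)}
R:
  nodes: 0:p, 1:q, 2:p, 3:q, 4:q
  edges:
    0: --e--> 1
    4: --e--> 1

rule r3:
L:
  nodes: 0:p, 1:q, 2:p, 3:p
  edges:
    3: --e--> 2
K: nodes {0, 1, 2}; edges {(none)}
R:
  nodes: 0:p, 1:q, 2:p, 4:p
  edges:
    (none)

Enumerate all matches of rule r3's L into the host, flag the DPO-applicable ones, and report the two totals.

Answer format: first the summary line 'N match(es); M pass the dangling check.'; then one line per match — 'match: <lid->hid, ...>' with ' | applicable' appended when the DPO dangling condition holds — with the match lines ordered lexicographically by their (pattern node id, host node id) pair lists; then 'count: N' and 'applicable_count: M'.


16 match(es); 8 pass the dangling check.
match: 0->6, 1->0, 2->12, 3->2
match: 0->6, 1->10, 2->12, 3->2
match: 0->6, 1->14, 2->12, 3->2
match: 0->6, 1->16, 2->12, 3->2
match: 0->12, 1->0, 2->2, 3->6 | applicable
match: 0->12, 1->10, 2->2, 3->6 | applicable
match: 0->12, 1->14, 2->2, 3->6 | applicable
match: 0->12, 1->16, 2->2, 3->6 | applicable
match: 0->13, 1->0, 2->2, 3->6 | applicable
match: 0->13, 1->0, 2->12, 3->2
match: 0->13, 1->10, 2->2, 3->6 | applicable
match: 0->13, 1->10, 2->12, 3->2
match: 0->13, 1->14, 2->2, 3->6 | applicable
match: 0->13, 1->14, 2->12, 3->2
match: 0->13, 1->16, 2->2, 3->6 | applicable
match: 0->13, 1->16, 2->12, 3->2
count: 16
applicable_count: 8
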